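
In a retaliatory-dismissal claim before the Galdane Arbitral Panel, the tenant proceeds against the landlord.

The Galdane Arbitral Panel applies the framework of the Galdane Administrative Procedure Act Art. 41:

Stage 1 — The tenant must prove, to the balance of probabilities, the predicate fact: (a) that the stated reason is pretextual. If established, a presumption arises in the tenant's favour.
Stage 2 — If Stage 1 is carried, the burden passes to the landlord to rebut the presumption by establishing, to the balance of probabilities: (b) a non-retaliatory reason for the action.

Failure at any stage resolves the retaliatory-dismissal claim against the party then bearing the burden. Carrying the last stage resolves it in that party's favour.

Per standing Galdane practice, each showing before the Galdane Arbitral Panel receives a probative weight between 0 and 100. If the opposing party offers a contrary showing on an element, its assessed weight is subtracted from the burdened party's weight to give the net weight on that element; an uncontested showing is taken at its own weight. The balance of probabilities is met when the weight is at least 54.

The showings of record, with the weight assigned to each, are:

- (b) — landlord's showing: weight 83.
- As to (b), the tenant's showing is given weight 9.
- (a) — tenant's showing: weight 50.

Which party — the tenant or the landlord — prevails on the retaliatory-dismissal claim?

Stage 1 — burden on tenant; standard: the balance of probabilities (weight is at least 54).
    (a): 50 < 54 [not met]
  Stage 1 not carried; the tenant fails its burden.
So the landlord prevails.

landlord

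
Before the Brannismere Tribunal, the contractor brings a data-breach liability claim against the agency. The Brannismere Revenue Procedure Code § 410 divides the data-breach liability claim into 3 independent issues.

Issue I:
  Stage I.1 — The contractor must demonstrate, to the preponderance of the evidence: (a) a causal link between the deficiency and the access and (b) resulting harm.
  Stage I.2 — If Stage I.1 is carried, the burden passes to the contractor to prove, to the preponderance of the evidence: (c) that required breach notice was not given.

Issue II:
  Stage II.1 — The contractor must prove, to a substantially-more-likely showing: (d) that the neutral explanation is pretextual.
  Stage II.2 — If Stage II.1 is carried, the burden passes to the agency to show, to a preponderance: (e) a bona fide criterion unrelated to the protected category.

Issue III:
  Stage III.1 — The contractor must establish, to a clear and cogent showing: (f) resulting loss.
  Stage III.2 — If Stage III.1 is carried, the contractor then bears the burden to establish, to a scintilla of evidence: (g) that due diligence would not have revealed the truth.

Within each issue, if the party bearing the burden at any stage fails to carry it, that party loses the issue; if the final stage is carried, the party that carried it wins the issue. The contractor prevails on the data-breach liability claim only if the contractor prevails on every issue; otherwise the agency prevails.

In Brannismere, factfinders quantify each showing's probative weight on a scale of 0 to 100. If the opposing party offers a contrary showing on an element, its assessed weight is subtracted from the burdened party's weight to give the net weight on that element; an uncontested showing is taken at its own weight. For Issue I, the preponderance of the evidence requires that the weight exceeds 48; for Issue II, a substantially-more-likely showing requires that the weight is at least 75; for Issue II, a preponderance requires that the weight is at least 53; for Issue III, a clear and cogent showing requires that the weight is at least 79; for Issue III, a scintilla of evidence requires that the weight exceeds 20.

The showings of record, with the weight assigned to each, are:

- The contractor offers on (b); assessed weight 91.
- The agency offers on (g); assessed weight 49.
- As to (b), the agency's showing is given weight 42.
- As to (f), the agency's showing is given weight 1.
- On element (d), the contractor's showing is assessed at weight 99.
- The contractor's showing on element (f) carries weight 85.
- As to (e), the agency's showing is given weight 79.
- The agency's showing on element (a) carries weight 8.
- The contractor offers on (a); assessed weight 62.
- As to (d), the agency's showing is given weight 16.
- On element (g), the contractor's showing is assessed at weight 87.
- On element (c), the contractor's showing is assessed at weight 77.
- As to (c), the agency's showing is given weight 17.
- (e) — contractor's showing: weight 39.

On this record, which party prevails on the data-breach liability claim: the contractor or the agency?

— Issue I —
Stage I.1 (contractor, the preponderance of the evidence, weight exceeds 48): (a) net 62−8=54 > 48 — meets; (b) net 91−42=49 > 48 — meets.
  Stage I.1 carried; the burden remains with the contractor.
Stage I.2 (contractor, the preponderance of the evidence, weight exceeds 48): (c) net 77−17=60 > 48 — meets.
  All elements met at the final stage.
All stages carried — the contractor prevails on this issue.
— Issue II —
Stage II.1 (contractor, a substantially-more-likely showing, weight is at least 75): (d) net 99−16=83 ≥ 75 — meets.
  The contractor carries Stage II.1; the agency now bears the burden.
Stage II.2 (agency, a preponderance, weight is at least 53): (e) net 79−39=40 < 53 — fails.
  Not every element is met, so the agency fails to carry Stage II.2.
The contractor prevails on this issue.
— Issue III —
Stage III.1 — burden on contractor; standard: a clear and cogent showing (weight is at least 79).
    (f): 85 − 1 = 84 ≥ 79 [met]
  All elements met. The contractor retains the burden for Stage III.2.
Stage III.2 — burden on contractor; standard: a scintilla of evidence (weight exceeds 20).
    (g): 87 − 49 = 38 > 20 [met]
  All elements met at the final stage.
Every stage carried; the contractor prevails on this issue.
Per-issue: Issue I → contractor; Issue II → contractor; Issue III → contractor. The contractor must prevail on every issue; overall, the contractor prevails.

contractor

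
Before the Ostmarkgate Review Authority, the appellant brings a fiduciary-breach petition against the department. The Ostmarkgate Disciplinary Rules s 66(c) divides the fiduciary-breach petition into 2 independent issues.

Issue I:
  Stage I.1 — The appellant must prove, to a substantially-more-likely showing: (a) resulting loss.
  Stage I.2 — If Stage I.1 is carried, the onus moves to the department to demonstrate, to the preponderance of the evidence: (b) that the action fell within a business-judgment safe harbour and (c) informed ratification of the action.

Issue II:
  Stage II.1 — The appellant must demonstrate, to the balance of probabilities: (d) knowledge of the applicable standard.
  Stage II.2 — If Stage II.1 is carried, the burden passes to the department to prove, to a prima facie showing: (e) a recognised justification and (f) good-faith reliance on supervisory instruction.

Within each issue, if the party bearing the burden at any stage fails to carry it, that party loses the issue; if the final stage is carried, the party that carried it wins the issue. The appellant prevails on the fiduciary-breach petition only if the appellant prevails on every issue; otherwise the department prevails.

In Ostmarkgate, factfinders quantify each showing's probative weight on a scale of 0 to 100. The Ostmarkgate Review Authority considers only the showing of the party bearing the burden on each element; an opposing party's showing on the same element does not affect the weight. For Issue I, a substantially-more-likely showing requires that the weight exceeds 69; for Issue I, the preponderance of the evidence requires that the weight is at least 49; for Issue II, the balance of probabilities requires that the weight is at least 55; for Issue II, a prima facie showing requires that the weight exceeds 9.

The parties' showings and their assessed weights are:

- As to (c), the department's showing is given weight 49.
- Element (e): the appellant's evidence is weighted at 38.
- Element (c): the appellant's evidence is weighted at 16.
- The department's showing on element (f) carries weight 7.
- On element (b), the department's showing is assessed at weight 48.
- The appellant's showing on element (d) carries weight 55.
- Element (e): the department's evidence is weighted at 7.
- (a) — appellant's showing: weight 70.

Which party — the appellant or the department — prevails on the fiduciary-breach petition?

— Issue I —
Stage I.1 — burden on appellant; standard: a substantially-more-likely showing (weight exceeds 69).
    (a): 70 > 69 [met]
  The appellant carries Stage I.1; the department now bears the burden.
Stage I.2 — burden on department; standard: the preponderance of the evidence (weight is at least 49).
    (b): 48 < 49 [not met]
    (c): 49 (appellant's 16 disregarded) ≥ 49 [met]
  The department does not carry Stage I.2.
So the appellant prevails on this issue.
— Issue II —
Stage II.1 — burden on appellant; standard: the balance of probabilities (weight is at least 55).
    (d): 55 ≥ 55 [met]
  Stage II.1 is satisfied; the onus moves to the department.
Stage II.2 — burden on department; standard: a prima facie showing (weight exceeds 9).
    (e): 7 (appellant's 38 disregarded) ≤ 9 [not met]
    (f): 7 ≤ 9 [not met]
  Stage II.2 not carried; the department fails its burden.
The appellant prevails on this issue.
Per-issue: Issue I → appellant; Issue II → appellant. The appellant must prevail on every issue; overall, the appellant prevails.

appellant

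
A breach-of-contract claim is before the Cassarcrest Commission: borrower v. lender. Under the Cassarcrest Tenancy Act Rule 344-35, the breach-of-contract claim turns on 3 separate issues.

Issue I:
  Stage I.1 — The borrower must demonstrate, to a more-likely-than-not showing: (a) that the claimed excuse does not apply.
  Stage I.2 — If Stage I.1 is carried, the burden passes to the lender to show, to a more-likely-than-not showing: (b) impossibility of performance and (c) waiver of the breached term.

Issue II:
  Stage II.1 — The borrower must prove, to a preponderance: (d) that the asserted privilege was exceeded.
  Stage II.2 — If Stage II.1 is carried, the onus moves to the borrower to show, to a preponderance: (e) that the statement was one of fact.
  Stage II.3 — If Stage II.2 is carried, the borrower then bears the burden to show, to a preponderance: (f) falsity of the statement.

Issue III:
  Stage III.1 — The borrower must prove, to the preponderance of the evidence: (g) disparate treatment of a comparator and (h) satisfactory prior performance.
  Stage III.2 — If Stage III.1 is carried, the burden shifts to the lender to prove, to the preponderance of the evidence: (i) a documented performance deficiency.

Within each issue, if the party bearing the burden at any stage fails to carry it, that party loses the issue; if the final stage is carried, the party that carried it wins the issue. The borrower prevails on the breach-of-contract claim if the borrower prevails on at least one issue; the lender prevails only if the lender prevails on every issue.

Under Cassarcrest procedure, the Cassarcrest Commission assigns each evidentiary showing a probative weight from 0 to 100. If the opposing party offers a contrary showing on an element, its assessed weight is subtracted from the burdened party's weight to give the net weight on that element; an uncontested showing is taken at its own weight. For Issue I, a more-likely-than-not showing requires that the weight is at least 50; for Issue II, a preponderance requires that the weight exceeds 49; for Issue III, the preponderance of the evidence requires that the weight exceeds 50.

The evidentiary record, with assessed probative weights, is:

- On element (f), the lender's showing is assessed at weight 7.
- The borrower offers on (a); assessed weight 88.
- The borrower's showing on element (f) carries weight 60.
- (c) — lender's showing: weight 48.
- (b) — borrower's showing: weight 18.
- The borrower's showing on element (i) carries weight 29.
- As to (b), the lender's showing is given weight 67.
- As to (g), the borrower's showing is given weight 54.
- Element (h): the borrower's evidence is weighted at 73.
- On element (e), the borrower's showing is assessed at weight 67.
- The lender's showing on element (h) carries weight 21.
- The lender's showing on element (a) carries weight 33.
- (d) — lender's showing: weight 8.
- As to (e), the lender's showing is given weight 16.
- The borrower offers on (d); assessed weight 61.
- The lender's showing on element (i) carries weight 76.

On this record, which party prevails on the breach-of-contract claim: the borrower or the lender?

borrower

— Issue I —
At Stage I.1 the borrower must meet a more-likely-than-not showing (weight is at least 50): on (a) the weight is 88 less the opposing 33 gives net 55, which does reach 50, so (a) meets the standard.
  The borrower carries Stage I.1; the lender now bears the burden.
At Stage I.2 the lender must meet a more-likely-than-not showing (weight is at least 50): on (b) the weight is 67 less the opposing 18 gives net 49, which does not reach 50, so (b) does not meet the standard; on (c) the weight is 48, < 50, so (c) does not meet the standard.
  Not every element is met, so the lender fails to carry Stage I.2.
The analysis ends at Stage I.2; the borrower prevails on this issue.
— Issue II —
Stage II.1 (borrower, a preponderance, weight exceeds 49): (d) net 61−8=53 > 49 — meets.
  Stage II.1 carried; the burden remains with the borrower.
Stage II.2 (borrower, a preponderance, weight exceeds 49): (e) net 67−16=51 > 49 — meets.
  Stage II.2 carried; the burden remains with the borrower.
Stage II.3 (borrower, a preponderance, weight exceeds 49): (f) net 60−7=53 > 49 — meets.
  Stage II.3 carried; the final stage is satisfied.
Every stage carried; the borrower prevails on this issue.
— Issue III —
Stage III.1 — burden on borrower; standard: the preponderance of the evidence (weight exceeds 50).
    (g): 54 > 50 [met]
    (h): 73 − 21 = 52 > 50 [met]
  Stage III.1 is satisfied; the onus moves to the lender.
Stage III.2 — burden on lender; standard: the preponderance of the evidence (weight exceeds 50).
    (i): 76 − 29 = 47 ≤ 50 [not met]
  Stage III.2 not carried; the lender fails its burden.
So the borrower prevails on this issue.
Per-issue: Issue I → borrower; Issue II → borrower; Issue III → borrower. The borrower must prevail on at least one issue; overall, the borrower prevails.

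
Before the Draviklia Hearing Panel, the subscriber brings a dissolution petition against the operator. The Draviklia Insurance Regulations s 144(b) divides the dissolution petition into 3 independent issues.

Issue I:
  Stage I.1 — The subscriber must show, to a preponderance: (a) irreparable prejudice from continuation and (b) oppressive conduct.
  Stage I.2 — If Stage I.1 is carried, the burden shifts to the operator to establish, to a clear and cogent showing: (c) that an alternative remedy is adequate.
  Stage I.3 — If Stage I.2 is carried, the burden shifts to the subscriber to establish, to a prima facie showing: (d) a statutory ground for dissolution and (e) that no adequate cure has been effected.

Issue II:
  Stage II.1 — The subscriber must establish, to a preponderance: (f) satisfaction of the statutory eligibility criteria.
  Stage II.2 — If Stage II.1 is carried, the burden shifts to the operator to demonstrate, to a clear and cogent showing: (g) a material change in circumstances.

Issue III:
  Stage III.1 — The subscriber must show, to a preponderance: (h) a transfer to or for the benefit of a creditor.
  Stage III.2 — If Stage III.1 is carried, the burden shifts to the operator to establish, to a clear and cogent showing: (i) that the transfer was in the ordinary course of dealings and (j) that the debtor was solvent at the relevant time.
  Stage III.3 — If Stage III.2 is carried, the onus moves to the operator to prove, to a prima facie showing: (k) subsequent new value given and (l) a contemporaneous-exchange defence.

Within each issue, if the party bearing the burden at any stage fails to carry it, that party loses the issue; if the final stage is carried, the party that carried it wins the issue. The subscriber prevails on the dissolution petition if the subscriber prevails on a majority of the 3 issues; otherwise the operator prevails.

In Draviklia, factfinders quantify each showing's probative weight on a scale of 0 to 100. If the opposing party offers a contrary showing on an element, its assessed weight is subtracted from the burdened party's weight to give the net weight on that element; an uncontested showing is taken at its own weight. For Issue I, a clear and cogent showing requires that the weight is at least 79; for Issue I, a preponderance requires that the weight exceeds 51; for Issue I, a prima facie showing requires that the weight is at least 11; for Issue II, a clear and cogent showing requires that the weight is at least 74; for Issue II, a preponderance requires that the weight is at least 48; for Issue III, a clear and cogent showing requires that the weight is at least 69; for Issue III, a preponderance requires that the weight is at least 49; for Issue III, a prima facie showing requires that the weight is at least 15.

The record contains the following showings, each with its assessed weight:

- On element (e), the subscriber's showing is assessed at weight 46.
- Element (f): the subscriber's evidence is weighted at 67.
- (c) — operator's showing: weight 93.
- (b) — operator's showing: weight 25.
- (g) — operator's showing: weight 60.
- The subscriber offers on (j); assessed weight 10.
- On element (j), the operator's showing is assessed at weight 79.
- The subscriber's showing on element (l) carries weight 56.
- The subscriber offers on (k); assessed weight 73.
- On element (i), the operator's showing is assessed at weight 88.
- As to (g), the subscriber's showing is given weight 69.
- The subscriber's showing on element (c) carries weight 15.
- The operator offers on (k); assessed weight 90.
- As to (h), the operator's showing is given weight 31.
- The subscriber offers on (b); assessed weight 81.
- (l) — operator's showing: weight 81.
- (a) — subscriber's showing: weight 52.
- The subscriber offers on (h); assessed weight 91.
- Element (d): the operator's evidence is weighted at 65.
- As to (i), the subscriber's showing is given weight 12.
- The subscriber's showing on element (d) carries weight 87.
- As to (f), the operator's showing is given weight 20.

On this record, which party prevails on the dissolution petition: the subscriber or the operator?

operator

— Issue I —
At Stage I.1 the subscriber must meet a preponderance (weight exceeds 51): on (a) the weight is 52, which does exceed 51, so (a) meets the standard; on (b) the weight is 81 less the opposing 25 gives net 56, > 51, so (b) meets the standard.
  All elements met. The burden passes to the operator.
At Stage I.2 the operator must meet a clear and cogent showing (weight is at least 79): on (c) the weight is 93 less the opposing 15 gives net 78, which does not reach 79, so (c) does not meet the standard.
  The operator does not carry Stage I.2.
The analysis ends at Stage I.2; the subscriber prevails on this issue.
— Issue II —
At Stage II.1 the subscriber must meet a preponderance (weight is at least 48): on (f) the weight is 67 less the opposing 20 gives net 47, which does not reach 48, so (f) does not meet the standard.
  Not every element is met, so the subscriber fails to carry Stage II.1.
So the operator prevails on this issue.
— Issue III —
At Stage III.1 the subscriber must meet a preponderance (weight is at least 49): on (h) the weight is 91 less the opposing 31 gives net 60, which does reach 49, so (h) meets the standard.
  The subscriber carries Stage III.1; the operator now bears the burden.
At Stage III.2 the operator must meet a clear and cogent showing (weight is at least 69): on (i) the weight is 88 less the opposing 12 gives net 76, which does reach 69, so (i) meets the standard; on (j) the weight is 79 less the opposing 10 gives net 69, ≥ 69, so (j) meets the standard.
  Stage III.2 is satisfied; the operator continues to bear the burden.
At Stage III.3 the operator must meet a prima facie showing (weight is at least 15): on (k) the weight is 90 less the opposing 73 gives net 17, which does reach 15, so (k) meets the standard; on (l) the weight is 81 less the opposing 56 gives net 25, which does reach 15, so (l) meets the standard.
  Stage III.3 carried; the final stage is satisfied.
With every stage satisfied, the operator prevails on this issue.
Per-issue: Issue I → subscriber; Issue II → operator; Issue III → operator. The subscriber must prevail on a majority of issues; overall, the operator prevails.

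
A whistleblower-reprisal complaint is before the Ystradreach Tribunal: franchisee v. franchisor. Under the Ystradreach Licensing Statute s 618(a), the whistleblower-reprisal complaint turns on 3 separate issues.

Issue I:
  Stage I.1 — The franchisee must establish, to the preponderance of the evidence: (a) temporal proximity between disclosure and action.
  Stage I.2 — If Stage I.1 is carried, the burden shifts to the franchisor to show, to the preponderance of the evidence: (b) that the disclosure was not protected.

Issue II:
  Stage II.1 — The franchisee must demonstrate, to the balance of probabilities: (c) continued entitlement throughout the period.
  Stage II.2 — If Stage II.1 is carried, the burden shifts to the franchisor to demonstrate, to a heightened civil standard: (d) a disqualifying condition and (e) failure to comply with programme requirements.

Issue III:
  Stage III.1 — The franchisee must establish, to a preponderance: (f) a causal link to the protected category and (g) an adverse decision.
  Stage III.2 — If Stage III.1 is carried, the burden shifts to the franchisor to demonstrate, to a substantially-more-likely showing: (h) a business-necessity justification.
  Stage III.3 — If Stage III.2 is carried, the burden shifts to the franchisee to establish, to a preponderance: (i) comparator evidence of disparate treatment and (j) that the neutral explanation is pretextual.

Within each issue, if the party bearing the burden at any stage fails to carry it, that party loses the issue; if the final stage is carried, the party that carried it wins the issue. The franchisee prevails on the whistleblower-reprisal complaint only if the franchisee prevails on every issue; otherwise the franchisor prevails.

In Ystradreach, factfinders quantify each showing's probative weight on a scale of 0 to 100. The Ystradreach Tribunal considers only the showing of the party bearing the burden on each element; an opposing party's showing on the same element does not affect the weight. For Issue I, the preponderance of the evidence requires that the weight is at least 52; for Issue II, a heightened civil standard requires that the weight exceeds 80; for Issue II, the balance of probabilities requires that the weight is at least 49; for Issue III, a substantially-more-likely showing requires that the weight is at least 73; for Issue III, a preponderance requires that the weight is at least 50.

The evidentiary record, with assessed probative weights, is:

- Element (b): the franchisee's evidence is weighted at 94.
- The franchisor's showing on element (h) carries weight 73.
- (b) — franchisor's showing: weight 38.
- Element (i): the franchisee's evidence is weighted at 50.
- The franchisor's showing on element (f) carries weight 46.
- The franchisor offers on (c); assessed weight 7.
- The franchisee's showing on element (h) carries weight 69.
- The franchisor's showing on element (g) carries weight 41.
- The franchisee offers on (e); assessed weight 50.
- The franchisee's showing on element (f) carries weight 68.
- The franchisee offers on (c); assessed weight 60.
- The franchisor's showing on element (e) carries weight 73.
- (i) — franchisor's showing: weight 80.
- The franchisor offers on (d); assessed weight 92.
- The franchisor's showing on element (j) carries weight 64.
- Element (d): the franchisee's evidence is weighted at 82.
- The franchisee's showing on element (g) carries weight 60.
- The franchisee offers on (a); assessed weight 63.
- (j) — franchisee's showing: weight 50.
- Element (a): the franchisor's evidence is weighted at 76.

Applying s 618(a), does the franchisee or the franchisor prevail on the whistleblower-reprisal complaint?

franchisee

— Issue I —
At Stage I.1 the franchisee must meet the preponderance of the evidence (weight is at least 52): on (a) the weight is 63 (the franchisor's 76 is given no effect), which does reach 52, so (a) meets the standard.
  Stage I.1 carried; the burden shifts to the franchisor.
At Stage I.2 the franchisor must meet the preponderance of the evidence (weight is at least 52): on (b) the weight is 38 (the franchisee's 94 is given no effect), which does not reach 52, so (b) does not meet the standard.
  Not every element is met, so the franchisor fails to carry Stage I.2.
So the franchisee prevails on this issue.
— Issue II —
Stage II.1 (franchisee, the balance of probabilities, weight is at least 49): (c) 60 (franchisor's 7 disregarded) ≥ 49 — meets.
  All elements met. The burden passes to the franchisor.
Stage II.2 (franchisor, a heightened civil standard, weight exceeds 80): (d) 92 (franchisee's 82 disregarded) > 80 — meets; (e) 73 (franchisee's 50 disregarded) ≤ 80 — fails.
  Not every element is met, so the franchisor fails to carry Stage II.2.
The analysis ends at Stage II.2; the franchisee prevails on this issue.
— Issue III —
Stage III.1 — burden on franchisee; standard: a preponderance (weight is at least 50).
    (f): 68 (franchisor's 46 disregarded) ≥ 50 [met]
    (g): 60 (franchisor's 41 disregarded) ≥ 50 [met]
  Stage III.1 is satisfied; the onus moves to the franchisor.
Stage III.2 — burden on franchisor; standard: a substantially-more-likely showing (weight is at least 73).
    (h): 73 (franchisee's 69 disregarded) ≥ 73 [met]
  Stage III.2 carried; the burden shifts to the franchisee.
Stage III.3 — burden on franchisee; standard: a preponderance (weight is at least 50).
    (i): 50 (franchisor's 80 disregarded) ≥ 50 [met]
    (j): 50 (franchisor's 64 disregarded) ≥ 50 [met]
  The franchisee carries the last stage.
Every stage carried; the franchisee prevails on this issue.
Per-issue: Issue I → franchisee; Issue II → franchisee; Issue III → franchisee. The franchisee must prevail on every issue; overall, the franchisee prevails.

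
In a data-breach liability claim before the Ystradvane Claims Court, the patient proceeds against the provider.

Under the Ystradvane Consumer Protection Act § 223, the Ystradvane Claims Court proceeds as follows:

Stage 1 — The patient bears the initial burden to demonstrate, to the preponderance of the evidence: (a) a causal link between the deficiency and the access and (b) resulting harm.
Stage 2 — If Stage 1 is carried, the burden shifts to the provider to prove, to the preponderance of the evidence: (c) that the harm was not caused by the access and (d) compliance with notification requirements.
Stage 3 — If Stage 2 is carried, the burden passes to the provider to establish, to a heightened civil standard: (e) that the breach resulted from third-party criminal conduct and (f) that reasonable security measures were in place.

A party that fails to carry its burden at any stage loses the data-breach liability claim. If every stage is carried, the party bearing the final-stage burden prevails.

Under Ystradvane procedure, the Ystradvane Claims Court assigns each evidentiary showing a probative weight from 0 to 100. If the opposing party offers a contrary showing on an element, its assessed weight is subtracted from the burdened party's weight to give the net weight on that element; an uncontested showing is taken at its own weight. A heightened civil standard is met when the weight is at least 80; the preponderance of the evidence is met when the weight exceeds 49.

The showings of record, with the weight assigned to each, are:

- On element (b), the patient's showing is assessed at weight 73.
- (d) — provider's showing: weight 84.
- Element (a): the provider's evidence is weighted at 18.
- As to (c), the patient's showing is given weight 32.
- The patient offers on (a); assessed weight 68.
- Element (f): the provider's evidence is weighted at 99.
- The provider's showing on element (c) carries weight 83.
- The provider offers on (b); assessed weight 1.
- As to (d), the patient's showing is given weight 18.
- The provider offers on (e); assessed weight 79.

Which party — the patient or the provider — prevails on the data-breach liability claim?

At Stage 1 the patient must meet the preponderance of the evidence (weight exceeds 49): on (a) the weight is 68 less the opposing 18 gives net 50, > 49, so (a) meets the standard; on (b) the weight is 73 less the opposing 1 gives net 72, which does exceed 49, so (b) meets the standard.
  The patient carries Stage 1; the provider now bears the burden.
At Stage 2 the provider must meet the preponderance of the evidence (weight exceeds 49): on (c) the weight is 83 less the opposing 32 gives net 51, which does exceed 49, so (c) meets the standard; on (d) the weight is 84 less the opposing 18 gives net 66, > 49, so (d) meets the standard.
  All elements met. The provider retains the burden for Stage 3.
At Stage 3 the provider must meet a heightened civil standard (weight is at least 80): on (e) the weight is 79, < 80, so (e) does not meet the standard; on (f) the weight is 99, which does reach 80, so (f) meets the standard.
  The provider does not carry Stage 3.
The analysis ends at Stage 3; the patient prevails.

patient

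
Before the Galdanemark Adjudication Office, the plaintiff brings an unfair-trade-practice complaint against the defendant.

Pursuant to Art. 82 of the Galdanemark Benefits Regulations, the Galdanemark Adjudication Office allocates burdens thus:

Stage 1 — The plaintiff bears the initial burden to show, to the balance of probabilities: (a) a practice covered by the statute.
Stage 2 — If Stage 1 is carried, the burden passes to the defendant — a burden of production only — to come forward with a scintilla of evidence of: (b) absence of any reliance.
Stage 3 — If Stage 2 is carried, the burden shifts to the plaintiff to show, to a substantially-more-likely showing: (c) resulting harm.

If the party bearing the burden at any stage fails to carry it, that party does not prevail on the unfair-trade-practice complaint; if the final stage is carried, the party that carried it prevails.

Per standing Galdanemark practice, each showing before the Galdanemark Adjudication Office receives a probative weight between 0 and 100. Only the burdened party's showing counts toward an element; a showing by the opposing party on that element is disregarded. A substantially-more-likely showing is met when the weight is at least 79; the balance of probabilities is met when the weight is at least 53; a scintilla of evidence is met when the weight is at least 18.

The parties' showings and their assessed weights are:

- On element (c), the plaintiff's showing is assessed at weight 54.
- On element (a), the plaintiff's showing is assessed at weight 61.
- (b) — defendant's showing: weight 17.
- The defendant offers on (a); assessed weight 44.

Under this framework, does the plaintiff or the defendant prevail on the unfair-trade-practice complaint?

Stage 1 — burden on plaintiff; standard: the balance of probabilities (weight is at least 53).
    (a): 61 (defendant's 44 disregarded) ≥ 53 [met]
  The plaintiff carries Stage 1; the defendant now bears the burden.
Stage 2 — burden on defendant; standard: a scintilla of evidence (weight is at least 18).
    (b): 17 < 18 [not met]
  Stage 2 not carried; the defendant fails its burden.
The analysis ends at Stage 2; the plaintiff prevails.

plaintiff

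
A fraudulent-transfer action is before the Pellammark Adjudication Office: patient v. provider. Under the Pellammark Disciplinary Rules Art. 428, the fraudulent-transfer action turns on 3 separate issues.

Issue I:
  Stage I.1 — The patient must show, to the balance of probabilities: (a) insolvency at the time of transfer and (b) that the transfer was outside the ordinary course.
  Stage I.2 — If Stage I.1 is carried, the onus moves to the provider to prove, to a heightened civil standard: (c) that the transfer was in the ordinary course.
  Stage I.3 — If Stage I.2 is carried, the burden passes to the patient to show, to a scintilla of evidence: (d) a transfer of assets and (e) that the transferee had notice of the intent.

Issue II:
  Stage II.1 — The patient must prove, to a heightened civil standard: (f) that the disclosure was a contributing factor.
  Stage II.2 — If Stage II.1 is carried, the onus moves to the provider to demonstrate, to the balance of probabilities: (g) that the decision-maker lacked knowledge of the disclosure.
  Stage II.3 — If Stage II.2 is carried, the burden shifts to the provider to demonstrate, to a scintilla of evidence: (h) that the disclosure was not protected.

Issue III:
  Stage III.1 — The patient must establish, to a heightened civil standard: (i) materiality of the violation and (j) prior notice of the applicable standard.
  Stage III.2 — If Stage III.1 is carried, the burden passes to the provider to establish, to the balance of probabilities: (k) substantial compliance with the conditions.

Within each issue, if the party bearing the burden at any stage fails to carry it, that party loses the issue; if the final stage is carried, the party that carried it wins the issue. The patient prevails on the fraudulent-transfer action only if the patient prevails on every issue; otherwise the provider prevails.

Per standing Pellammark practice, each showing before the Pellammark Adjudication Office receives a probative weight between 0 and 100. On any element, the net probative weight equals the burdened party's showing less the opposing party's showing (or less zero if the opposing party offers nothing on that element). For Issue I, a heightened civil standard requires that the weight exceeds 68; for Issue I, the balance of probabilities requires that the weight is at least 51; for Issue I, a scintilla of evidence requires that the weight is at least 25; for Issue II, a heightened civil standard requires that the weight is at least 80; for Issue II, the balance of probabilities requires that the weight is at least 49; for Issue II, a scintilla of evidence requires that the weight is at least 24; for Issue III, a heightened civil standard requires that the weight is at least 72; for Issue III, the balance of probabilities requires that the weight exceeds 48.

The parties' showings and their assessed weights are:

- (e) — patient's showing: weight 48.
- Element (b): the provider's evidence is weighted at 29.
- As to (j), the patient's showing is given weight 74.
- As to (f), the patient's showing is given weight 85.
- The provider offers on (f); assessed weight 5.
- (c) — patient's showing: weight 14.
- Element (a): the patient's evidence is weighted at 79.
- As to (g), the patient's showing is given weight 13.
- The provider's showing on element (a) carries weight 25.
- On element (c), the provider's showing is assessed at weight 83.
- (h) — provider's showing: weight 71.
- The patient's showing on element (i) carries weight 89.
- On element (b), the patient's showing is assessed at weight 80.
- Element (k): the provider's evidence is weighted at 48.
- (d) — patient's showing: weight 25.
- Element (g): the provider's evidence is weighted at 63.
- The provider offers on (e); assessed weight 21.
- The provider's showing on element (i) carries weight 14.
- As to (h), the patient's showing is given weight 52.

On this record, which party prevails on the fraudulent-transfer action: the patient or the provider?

— Issue I —
Stage I.1 — burden on patient; standard: the balance of probabilities (weight is at least 51).
    (a): 79 − 25 = 54 ≥ 51 [met]
    (b): 80 − 29 = 51 ≥ 51 [met]
  Stage I.1 carried; the burden shifts to the provider.
Stage I.2 — burden on provider; standard: a heightened civil standard (weight exceeds 68).
    (c): 83 − 14 = 69 > 68 [met]
  Stage I.2 carried; the burden shifts to the patient.
Stage I.3 — burden on patient; standard: a scintilla of evidence (weight is at least 25).
    (d): 25 ≥ 25 [met]
    (e): 48 − 21 = 27 ≥ 25 [met]
  Stage I.3 carried; the final stage is satisfied.
Every stage carried; the patient prevails on this issue.
— Issue II —
At Stage II.1 the patient must meet a heightened civil standard (weight is at least 80): on (f) the weight is 85 less the opposing 5 gives net 80, which does reach 80, so (f) meets the standard.
  All elements met. The burden passes to the provider.
At Stage II.2 the provider must meet the balance of probabilities (weight is at least 49): on (g) the weight is 63 less the opposing 13 gives net 50, which does reach 49, so (g) meets the standard.
  All elements met. The provider retains the burden for Stage II.3.
At Stage II.3 the provider must meet a scintilla of evidence (weight is at least 24): on (h) the weight is 71 less the opposing 52 gives net 19, which does not reach 24, so (h) does not meet the standard.
  The provider does not carry Stage II.3.
The patient prevails on this issue.
— Issue III —
Stage III.1 — burden on patient; standard: a heightened civil standard (weight is at least 72).
    (i): 89 − 14 = 75 ≥ 72 [met]
    (j): 74 ≥ 72 [met]
  Stage III.1 is satisfied; the onus moves to the provider.
Stage III.2 — burden on provider; standard: the balance of probabilities (weight exceeds 48).
    (k): 48 ≤ 48 [not met]
  Not every element is met, so the provider fails to carry Stage III.2.
The analysis ends at Stage III.2; the patient prevails on this issue.
Per-issue: Issue I → patient; Issue II → patient; Issue III → patient. The patient must prevail on every issue; overall, the patient prevails.

patient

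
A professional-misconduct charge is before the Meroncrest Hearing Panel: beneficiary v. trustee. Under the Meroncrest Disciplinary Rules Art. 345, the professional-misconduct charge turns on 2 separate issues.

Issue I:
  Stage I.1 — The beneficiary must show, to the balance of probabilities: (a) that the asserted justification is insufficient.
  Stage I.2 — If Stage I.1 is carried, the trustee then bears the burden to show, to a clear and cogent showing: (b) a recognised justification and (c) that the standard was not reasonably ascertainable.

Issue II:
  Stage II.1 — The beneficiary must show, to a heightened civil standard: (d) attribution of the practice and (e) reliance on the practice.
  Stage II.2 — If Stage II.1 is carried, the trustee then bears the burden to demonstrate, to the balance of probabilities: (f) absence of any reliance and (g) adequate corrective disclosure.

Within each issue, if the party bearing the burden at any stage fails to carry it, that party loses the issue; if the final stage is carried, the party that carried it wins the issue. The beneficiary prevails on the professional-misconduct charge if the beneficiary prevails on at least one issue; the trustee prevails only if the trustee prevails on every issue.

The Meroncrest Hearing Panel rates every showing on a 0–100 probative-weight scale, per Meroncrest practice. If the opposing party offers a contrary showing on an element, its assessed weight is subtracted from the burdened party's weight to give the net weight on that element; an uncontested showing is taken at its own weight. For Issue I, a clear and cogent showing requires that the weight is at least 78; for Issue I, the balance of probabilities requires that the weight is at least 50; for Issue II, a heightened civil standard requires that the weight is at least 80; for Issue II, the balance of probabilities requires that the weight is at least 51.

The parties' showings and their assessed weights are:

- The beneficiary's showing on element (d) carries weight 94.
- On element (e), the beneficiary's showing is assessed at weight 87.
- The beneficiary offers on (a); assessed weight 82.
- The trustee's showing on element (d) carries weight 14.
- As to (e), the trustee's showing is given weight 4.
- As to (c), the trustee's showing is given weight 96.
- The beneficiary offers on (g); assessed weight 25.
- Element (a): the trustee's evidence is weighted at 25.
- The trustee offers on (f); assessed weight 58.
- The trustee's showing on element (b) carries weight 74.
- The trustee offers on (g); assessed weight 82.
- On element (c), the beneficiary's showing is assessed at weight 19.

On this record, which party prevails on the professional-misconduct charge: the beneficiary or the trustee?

beneficiary

— Issue I —
Stage I.1 — burden on beneficiary; standard: the balance of probabilities (weight is at least 50).
    (a): 82 − 25 = 57 ≥ 50 [met]
  The beneficiary carries Stage I.1; the trustee now bears the burden.
Stage I.2 — burden on trustee; standard: a clear and cogent showing (weight is at least 78).
    (b): 74 < 78 [not met]
    (c): 96 − 19 = 77 < 78 [not met]
  Stage I.2 not carried; the trustee fails its burden.
The beneficiary prevails on this issue.
— Issue II —
Stage II.1 — burden on beneficiary; standard: a heightened civil standard (weight is at least 80).
    (d): 94 − 14 = 80 ≥ 80 [met]
    (e): 87 − 4 = 83 ≥ 80 [met]
  Stage II.1 is satisfied; the onus moves to the trustee.
Stage II.2 — burden on trustee; standard: the balance of probabilities (weight is at least 51).
    (f): 58 ≥ 51 [met]
    (g): 82 − 25 = 57 ≥ 51 [met]
  All elements met at the final stage.
With every stage satisfied, the trustee prevails on this issue.
Per-issue: Issue I → beneficiary; Issue II → trustee. The beneficiary must prevail on at least one issue; overall, the beneficiary prevails.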